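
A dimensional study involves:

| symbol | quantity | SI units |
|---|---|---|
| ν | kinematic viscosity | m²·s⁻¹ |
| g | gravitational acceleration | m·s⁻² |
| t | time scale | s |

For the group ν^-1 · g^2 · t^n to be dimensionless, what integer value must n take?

3

Balance the T exponent: (1)·n from t, plus −(-1) + 2·(-2) = -3 from the rest, must sum to zero.
n − 3 = 0, so n = 3.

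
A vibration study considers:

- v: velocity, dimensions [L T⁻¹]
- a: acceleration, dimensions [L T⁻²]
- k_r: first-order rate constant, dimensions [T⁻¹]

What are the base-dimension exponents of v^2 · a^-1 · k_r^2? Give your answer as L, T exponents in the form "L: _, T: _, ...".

L: 1, T: -2

Collect each base-dimension exponent across the product:
  L: 2·(1) − (1) + 2·(0) = 1
  T: 2·(-1) − (-2) + 2·(-1) = -2
So the dimensions are [L T⁻²].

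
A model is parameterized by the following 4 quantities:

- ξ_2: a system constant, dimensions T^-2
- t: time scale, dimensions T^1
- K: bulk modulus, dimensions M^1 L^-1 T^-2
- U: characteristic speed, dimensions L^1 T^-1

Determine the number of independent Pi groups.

There are 4 variables and 3 base dimensions (M, L, T).
The dimension matrix has rank 3.
Independent dimensionless groups: 4 − 3 = 1.

1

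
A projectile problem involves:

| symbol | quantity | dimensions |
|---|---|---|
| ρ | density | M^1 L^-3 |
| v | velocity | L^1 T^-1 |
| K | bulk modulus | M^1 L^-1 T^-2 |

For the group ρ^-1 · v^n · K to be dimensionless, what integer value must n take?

-2

Balance the L exponent: (1)·n from v, plus −(-3) + (-1) = 2 from the rest, must sum to zero.
n + 2 = 0, so n = -2.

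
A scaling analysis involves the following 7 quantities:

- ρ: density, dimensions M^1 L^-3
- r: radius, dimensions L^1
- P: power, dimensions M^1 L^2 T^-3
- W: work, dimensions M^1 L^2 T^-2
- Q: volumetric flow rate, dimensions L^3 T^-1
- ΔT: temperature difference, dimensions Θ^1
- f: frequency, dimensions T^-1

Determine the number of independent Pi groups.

There are 7 variables and 4 base dimensions (M, L, T, Θ).
The dimension matrix has rank 4.
Independent dimensionless groups: 7 − 4 = 3.

3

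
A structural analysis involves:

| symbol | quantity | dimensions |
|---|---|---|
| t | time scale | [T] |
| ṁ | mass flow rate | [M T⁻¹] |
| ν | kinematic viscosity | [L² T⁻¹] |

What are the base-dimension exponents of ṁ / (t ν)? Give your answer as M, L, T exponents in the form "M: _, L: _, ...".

M: 1, L: -2, T: -1

Collect each base-dimension exponent across the product:
  M: −(0) + (1) − (0) = 1
  L: −(0) + (0) − (2) = -2
  T: −(1) + (-1) − (-1) = -1
So the dimensions are [M L⁻² T⁻¹].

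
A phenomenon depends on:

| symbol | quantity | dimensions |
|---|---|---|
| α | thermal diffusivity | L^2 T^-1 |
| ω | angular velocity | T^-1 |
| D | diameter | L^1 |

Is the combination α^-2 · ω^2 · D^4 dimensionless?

Sum the exponent of each base dimension across the product:
  M: −2·[α]_M + 2·[ω]_M + 4·[D]_M = −2·(0) + 2·(0) + 4·(0) = 0
  L: −2·[α]_L + 2·[ω]_L + 4·[D]_L = −2·(2) + 2·(0) + 4·(1) = 0
  T: −2·[α]_T + 2·[ω]_T + 4·[D]_T = −2·(-1) + 2·(-1) + 4·(0) = 0
All base exponents vanish — dimensionless.

yes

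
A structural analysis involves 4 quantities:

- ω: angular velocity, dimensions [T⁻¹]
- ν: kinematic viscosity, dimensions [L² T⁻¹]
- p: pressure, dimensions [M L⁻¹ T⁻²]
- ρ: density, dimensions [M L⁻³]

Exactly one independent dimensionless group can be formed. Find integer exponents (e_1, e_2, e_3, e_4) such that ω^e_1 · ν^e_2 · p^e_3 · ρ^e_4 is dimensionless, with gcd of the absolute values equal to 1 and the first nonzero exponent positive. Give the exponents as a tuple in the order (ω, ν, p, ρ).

M: e_1·(0) + e_2·(0) + e_3·(1) + e_4·(1) = 0
L: e_1·(0) + e_2·(2) + e_3·(-1) + e_4·(-3) = 0
T: e_1·(-1) + e_2·(-1) + e_3·(-2) + e_4·(0) = 0
Solving this homogeneous linear system for the smallest-integer solution (first nonzero entry positive) gives (1, 1, -1, 1).

(1, 1, -1, 1)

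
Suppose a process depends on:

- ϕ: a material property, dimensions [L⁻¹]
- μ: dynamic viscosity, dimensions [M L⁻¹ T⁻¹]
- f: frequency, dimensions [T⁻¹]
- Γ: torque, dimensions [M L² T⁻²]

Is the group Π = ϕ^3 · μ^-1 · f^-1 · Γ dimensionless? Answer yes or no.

Sum the exponent of each base dimension across the product:
  M: 3·[ϕ]_M − [μ]_M − [f]_M + [Γ]_M = 3·(0) − (1) − (0) + (1) = 0
  L: 3·[ϕ]_L − [μ]_L − [f]_L + [Γ]_L = 3·(-1) − (-1) − (0) + (2) = 0
  T: 3·[ϕ]_T − [μ]_T − [f]_T + [Γ]_T = 3·(0) − (-1) − (-1) + (-2) = 0
All base exponents vanish — dimensionless.

yes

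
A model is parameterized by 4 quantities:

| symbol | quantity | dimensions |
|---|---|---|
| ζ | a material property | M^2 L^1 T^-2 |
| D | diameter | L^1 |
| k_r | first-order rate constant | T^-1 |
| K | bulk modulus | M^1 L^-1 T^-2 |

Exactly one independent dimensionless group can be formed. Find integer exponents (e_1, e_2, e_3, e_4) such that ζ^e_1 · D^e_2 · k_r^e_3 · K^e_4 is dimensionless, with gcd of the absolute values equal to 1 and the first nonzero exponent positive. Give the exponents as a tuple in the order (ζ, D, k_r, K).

M: e_1·(2) + e_2·(0) + e_3·(0) + e_4·(1) = 0
L: e_1·(1) + e_2·(1) + e_3·(0) + e_4·(-1) = 0
T: e_1·(-2) + e_2·(0) + e_3·(-1) + e_4·(-2) = 0
Solving this homogeneous linear system for the smallest-integer solution (first nonzero entry positive) gives (1, -3, 2, -2).

(1, -3, 2, -2)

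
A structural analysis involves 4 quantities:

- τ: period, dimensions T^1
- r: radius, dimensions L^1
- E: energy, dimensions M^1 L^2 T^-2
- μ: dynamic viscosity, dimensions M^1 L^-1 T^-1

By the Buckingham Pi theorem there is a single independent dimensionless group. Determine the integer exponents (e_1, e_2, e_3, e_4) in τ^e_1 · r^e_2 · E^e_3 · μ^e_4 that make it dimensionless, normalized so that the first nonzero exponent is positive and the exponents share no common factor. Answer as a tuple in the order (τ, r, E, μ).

(1, -3, 1, -1)

M: e_1·(0) + e_2·(0) + e_3·(1) + e_4·(1) = 0
L: e_1·(0) + e_2·(1) + e_3·(2) + e_4·(-1) = 0
T: e_1·(1) + e_2·(0) + e_3·(-2) + e_4·(-1) = 0
Solving this homogeneous linear system for the smallest-integer solution (first nonzero entry positive) gives (1, -3, 1, -1).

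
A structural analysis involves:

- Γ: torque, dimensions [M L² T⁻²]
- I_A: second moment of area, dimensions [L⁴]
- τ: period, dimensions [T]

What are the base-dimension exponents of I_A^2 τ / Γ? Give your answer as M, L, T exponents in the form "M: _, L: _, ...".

M: -1, L: 6, T: 3

Collect each base-dimension exponent across the product:
  M: −(1) + 2·(0) + (0) = -1
  L: −(2) + 2·(4) + (0) = 6
  T: −(-2) + 2·(0) + (1) = 3
So the dimensions are [M⁻¹ L⁶ T³].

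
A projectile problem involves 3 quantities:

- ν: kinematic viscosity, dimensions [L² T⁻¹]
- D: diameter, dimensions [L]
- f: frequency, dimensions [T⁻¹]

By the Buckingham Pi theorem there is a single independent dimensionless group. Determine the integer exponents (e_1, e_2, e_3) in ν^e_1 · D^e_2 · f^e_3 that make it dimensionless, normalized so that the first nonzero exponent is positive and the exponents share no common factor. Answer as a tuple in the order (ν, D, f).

L: e_1·(2) + e_2·(1) + e_3·(0) = 0
T: e_1·(-1) + e_2·(0) + e_3·(-1) = 0
Solving this homogeneous linear system for the smallest-integer solution (first nonzero entry positive) gives (1, -2, -1).

(1, -2, -1)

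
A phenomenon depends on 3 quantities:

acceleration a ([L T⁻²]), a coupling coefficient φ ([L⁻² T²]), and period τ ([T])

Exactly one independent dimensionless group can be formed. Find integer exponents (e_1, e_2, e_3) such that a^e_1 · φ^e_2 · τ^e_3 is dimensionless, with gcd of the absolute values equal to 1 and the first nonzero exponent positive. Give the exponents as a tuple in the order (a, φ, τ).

L: e_1·(1) + e_2·(-2) + e_3·(0) = 0
T: e_1·(-2) + e_2·(2) + e_3·(1) = 0
Solving this homogeneous linear system for the smallest-integer solution (first nonzero entry positive) gives (2, 1, 2).

(2, 1, 2)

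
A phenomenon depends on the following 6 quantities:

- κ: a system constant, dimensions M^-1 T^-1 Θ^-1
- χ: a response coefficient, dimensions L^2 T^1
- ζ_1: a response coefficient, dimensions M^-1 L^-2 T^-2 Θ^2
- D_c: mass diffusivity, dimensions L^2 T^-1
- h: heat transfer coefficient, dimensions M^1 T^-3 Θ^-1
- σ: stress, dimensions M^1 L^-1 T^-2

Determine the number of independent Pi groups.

2

There are 6 variables and 4 base dimensions (M, L, T, Θ).
The dimension matrix has rank 4.
Independent dimensionless groups: 6 − 4 = 2.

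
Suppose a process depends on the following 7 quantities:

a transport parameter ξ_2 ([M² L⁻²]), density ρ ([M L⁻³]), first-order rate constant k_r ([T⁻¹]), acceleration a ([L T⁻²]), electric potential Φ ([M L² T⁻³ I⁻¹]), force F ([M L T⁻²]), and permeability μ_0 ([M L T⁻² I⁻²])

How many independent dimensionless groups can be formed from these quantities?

3

There are 7 variables and 4 base dimensions (M, L, T, I).
The dimension matrix has rank 4.
Independent dimensionless groups: 7 − 4 = 3.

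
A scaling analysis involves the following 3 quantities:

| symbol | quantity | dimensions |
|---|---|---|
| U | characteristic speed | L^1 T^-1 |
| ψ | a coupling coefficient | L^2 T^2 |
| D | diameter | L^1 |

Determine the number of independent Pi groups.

There are 3 variables and 2 base dimensions (L, T).
The dimension matrix has rank 2.
Independent dimensionless groups: 3 − 2 = 1.

1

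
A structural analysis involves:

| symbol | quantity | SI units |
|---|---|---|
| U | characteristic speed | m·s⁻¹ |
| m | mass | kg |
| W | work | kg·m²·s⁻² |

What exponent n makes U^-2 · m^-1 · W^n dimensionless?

1

Balance the M exponent: (1)·n from W, plus −2·(0) − (1) = -1 from the rest, must sum to zero.
n − 1 = 0, so n = 1.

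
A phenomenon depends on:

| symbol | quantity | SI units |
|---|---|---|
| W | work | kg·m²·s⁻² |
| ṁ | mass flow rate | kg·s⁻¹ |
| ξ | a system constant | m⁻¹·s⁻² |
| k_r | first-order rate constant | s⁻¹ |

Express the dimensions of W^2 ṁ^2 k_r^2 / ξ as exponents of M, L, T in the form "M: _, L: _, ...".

Collect each base-dimension exponent across the product:
  M: 2·(1) + 2·(1) − (0) + 2·(0) = 4
  L: 2·(2) + 2·(0) − (-1) + 2·(0) = 5
  T: 2·(-2) + 2·(-1) − (-2) + 2·(-1) = -6
So the dimensions are [M⁴ L⁵ T⁻⁶].

M: 4, L: 5, T: -6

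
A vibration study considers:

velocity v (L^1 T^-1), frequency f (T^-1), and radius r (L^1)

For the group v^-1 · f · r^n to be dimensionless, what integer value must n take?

1

Balance the L exponent: (1)·n from r, plus −(1) + (0) = -1 from the rest, must sum to zero.
n − 1 = 0, so n = 1.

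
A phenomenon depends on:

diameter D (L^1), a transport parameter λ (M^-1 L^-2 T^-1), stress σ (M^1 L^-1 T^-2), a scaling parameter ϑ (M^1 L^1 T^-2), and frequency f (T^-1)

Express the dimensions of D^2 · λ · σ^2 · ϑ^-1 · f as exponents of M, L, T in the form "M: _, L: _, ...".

Collect each base-dimension exponent across the product:
  M: 2·(0) + (-1) + 2·(1) − (1) + (0) = 0
  L: 2·(1) + (-2) + 2·(-1) − (1) + (0) = -3
  T: 2·(0) + (-1) + 2·(-2) − (-2) + (-1) = -4
So the dimensions are [L⁻³ T⁻⁴].

M: 0, L: -3, T: -4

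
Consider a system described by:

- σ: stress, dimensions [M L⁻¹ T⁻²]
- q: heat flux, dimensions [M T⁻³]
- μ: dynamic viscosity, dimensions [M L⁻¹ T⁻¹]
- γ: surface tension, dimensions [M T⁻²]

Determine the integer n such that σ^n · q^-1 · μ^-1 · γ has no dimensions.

1

Balance the M exponent: (1)·n from σ, plus −(1) − (1) + (1) = -1 from the rest, must sum to zero.
n − 1 = 0, so n = 1.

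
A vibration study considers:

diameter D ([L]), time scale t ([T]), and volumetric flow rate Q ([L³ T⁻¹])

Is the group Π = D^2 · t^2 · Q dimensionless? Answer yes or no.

Sum the exponent of each base dimension across the product:
  L: 2·[D]_L + 2·[t]_L + [Q]_L = 2·(1) + 2·(0) + (3) = 5
  T: 2·[D]_T + 2·[t]_T + [Q]_T = 2·(0) + 2·(1) + (-1) = 1
Net dimensions [L⁵ T] ≠ [1] — not dimensionless.

no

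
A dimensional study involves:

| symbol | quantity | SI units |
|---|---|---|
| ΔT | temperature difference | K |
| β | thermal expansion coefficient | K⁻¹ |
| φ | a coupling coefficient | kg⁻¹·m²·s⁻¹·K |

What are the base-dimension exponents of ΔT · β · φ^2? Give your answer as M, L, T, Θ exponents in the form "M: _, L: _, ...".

Collect each base-dimension exponent across the product:
  M: (0) + (0) + 2·(-1) = -2
  L: (0) + (0) + 2·(2) = 4
  T: (0) + (0) + 2·(-1) = -2
  Θ: (1) + (-1) + 2·(1) = 2
So the dimensions are [M⁻² L⁴ T⁻² Θ²].

M: -2, L: 4, T: -2, Θ: 2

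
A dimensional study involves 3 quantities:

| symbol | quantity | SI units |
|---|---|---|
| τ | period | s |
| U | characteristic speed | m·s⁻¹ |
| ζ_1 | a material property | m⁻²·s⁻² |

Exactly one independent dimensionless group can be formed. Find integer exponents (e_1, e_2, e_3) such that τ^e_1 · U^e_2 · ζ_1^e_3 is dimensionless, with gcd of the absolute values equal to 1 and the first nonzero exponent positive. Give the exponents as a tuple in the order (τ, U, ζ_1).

L: e_1·(0) + e_2·(1) + e_3·(-2) = 0
T: e_1·(1) + e_2·(-1) + e_3·(-2) = 0
Solving this homogeneous linear system for the smallest-integer solution (first nonzero entry positive) gives (4, 2, 1).

(4, 2, 1)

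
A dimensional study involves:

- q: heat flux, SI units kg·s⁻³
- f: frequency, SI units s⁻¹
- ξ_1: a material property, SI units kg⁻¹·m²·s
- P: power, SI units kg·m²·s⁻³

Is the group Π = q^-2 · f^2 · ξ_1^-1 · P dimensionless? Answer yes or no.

yes

Sum the exponent of each base dimension across the product:
  M: −2·[q]_M + 2·[f]_M − [ξ_1]_M + [P]_M = −2·(1) + 2·(0) − (-1) + (1) = 0
  L: −2·[q]_L + 2·[f]_L − [ξ_1]_L + [P]_L = −2·(0) + 2·(0) − (2) + (2) = 0
  T: −2·[q]_T + 2·[f]_T − [ξ_1]_T + [P]_T = −2·(-3) + 2·(-1) − (1) + (-3) = 0
All base exponents vanish — dimensionless.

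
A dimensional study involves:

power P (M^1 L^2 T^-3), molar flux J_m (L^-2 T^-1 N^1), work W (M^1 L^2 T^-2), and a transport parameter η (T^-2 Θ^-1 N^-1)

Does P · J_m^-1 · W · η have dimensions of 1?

no

Sum the exponent of each base dimension across the product:
  M: [P]_M − [J_m]_M + [W]_M + [η]_M = (1) − (0) + (1) + (0) = 2
  L: [P]_L − [J_m]_L + [W]_L + [η]_L = (2) − (-2) + (2) + (0) = 6
  T: [P]_T − [J_m]_T + [W]_T + [η]_T = (-3) − (-1) + (-2) + (-2) = -6
  Θ: [P]_Θ − [J_m]_Θ + [W]_Θ + [η]_Θ = (0) − (0) + (0) + (-1) = -1
  N: [P]_N − [J_m]_N + [W]_N + [η]_N = (0) − (1) + (0) + (-1) = -2
Net dimensions [M² L⁶ T⁻⁶ Θ⁻¹ N⁻²] ≠ [1] — not dimensionless.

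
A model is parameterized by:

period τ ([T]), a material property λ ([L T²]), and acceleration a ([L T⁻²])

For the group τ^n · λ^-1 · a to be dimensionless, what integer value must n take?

Balance the T exponent: (1)·n from τ, plus −(2) + (-2) = -4 from the rest, must sum to zero.
n − 4 = 0, so n = 4.

4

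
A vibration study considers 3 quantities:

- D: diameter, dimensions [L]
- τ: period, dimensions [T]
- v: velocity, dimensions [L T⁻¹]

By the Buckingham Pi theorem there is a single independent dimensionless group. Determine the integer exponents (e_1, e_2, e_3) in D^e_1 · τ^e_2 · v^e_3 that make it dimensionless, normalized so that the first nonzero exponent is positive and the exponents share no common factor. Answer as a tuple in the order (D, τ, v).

(1, -1, -1)

L: e_1·(1) + e_2·(0) + e_3·(1) = 0
T: e_1·(0) + e_2·(1) + e_3·(-1) = 0
Solving this homogeneous linear system for the smallest-integer solution (first nonzero entry positive) gives (1, -1, -1).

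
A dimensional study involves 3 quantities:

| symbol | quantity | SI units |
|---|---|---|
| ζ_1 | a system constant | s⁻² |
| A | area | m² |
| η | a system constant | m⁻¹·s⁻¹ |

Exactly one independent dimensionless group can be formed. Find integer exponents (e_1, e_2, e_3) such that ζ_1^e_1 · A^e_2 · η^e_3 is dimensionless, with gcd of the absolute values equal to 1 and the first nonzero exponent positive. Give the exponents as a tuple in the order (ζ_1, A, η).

L: e_1·(0) + e_2·(2) + e_3·(-1) = 0
T: e_1·(-2) + e_2·(0) + e_3·(-1) = 0
Solving this homogeneous linear system for the smallest-integer solution (first nonzero entry positive) gives (1, -1, -2).

(1, -1, -2)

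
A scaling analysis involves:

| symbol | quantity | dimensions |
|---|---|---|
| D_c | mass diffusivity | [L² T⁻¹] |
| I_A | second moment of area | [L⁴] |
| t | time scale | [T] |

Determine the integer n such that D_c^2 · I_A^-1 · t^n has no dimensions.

2

Balance the T exponent: (1)·n from t, plus 2·(-1) − (0) = -2 from the rest, must sum to zero.
n − 2 = 0, so n = 2.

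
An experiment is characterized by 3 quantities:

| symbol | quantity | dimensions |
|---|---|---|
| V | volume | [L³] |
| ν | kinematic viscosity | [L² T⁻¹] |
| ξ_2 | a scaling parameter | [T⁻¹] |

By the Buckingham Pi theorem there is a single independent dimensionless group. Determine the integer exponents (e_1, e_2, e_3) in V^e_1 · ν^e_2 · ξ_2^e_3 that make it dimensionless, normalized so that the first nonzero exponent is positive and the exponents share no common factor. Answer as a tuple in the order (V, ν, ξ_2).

L: e_1·(3) + e_2·(2) + e_3·(0) = 0
T: e_1·(0) + e_2·(-1) + e_3·(-1) = 0
Solving this homogeneous linear system for the smallest-integer solution (first nonzero entry positive) gives (2, -3, 3).

(2, -3, 3)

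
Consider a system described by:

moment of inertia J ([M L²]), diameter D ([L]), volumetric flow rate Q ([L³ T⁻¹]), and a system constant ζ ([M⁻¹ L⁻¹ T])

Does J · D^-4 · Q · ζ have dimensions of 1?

Sum the exponent of each base dimension across the product:
  M: [J]_M − 4·[D]_M + [Q]_M + [ζ]_M = (1) − 4·(0) + (0) + (-1) = 0
  L: [J]_L − 4·[D]_L + [Q]_L + [ζ]_L = (2) − 4·(1) + (3) + (-1) = 0
  T: [J]_T − 4·[D]_T + [Q]_T + [ζ]_T = (0) − 4·(0) + (-1) + (1) = 0
All base exponents vanish — dimensionless.

yes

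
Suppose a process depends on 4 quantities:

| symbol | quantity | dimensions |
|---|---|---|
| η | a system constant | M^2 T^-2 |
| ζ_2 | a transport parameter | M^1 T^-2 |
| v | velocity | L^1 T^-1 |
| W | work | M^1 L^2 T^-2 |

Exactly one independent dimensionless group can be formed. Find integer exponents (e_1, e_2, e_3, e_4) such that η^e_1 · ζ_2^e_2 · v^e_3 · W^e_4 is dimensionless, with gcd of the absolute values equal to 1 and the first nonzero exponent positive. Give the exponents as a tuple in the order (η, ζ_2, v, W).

M: e_1·(2) + e_2·(1) + e_3·(0) + e_4·(1) = 0
L: e_1·(0) + e_2·(0) + e_3·(1) + e_4·(2) = 0
T: e_1·(-2) + e_2·(-2) + e_3·(-1) + e_4·(-2) = 0
Solving this homogeneous linear system for the smallest-integer solution (first nonzero entry positive) gives (1, -1, 2, -1).

(1, -1, 2, -1)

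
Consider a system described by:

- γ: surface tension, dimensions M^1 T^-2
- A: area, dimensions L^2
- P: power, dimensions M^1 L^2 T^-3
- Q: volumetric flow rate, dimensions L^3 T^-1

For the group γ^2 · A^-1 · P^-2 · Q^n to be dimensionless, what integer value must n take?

2

Balance the L exponent: (3)·n from Q, plus 2·(0) − (2) − 2·(2) = -6 from the rest, must sum to zero.
3n − 6 = 0, so n = 2.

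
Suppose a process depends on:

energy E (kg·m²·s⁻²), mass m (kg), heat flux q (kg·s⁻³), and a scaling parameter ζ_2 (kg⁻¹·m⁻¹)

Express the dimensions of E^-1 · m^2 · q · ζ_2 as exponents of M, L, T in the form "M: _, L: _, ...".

M: 1, L: -3, T: -1

Collect each base-dimension exponent across the product:
  M: −(1) + 2·(1) + (1) + (-1) = 1
  L: −(2) + 2·(0) + (0) + (-1) = -3
  T: −(-2) + 2·(0) + (-3) + (0) = -1
So the dimensions are [M L⁻³ T⁻¹].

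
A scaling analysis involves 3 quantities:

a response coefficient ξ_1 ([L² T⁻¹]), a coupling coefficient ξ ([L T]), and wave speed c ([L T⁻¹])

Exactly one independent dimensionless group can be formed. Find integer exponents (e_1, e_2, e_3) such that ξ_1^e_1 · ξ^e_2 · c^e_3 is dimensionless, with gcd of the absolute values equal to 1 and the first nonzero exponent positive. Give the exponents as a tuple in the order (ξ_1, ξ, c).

L: e_1·(2) + e_2·(1) + e_3·(1) = 0
T: e_1·(-1) + e_2·(1) + e_3·(-1) = 0
Solving this homogeneous linear system for the smallest-integer solution (first nonzero entry positive) gives (2, -1, -3).

(2, -1, -3)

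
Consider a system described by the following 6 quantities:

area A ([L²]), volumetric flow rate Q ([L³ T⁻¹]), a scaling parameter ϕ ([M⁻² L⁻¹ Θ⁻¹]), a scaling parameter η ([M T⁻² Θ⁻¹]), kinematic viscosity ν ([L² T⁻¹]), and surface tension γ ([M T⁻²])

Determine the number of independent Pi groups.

2

There are 6 variables and 4 base dimensions (M, L, T, Θ).
The dimension matrix has rank 4.
Independent dimensionless groups: 6 − 4 = 2.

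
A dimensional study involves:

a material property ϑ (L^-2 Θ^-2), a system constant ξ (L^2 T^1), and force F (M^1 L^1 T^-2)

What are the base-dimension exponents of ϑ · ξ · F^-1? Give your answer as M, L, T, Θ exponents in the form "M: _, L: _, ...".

M: -1, L: -1, T: 3, Θ: -2

Collect each base-dimension exponent across the product:
  M: (0) + (0) − (1) = -1
  L: (-2) + (2) − (1) = -1
  T: (0) + (1) − (-2) = 3
  Θ: (-2) + (0) − (0) = -2
So the dimensions are [M⁻¹ L⁻¹ T³ Θ⁻²].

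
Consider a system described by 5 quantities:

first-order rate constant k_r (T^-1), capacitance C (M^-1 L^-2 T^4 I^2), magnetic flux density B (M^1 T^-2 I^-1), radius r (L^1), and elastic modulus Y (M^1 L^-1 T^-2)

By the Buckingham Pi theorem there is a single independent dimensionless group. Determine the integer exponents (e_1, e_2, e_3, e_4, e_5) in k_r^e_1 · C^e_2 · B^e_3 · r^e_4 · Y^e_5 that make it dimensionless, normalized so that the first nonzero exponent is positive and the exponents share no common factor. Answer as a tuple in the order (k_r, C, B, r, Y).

M: e_1·(0) + e_2·(-1) + e_3·(1) + e_4·(0) + e_5·(1) = 0
L: e_1·(0) + e_2·(-2) + e_3·(0) + e_4·(1) + e_5·(-1) = 0
T: e_1·(-1) + e_2·(4) + e_3·(-2) + e_4·(0) + e_5·(-2) = 0
I: e_1·(0) + e_2·(2) + e_3·(-1) + e_4·(0) + e_5·(0) = 0
Solving this homogeneous linear system for the smallest-integer solution (first nonzero entry positive) gives (2, 1, 2, 1, -1).

(2, 1, 2, 1, -1)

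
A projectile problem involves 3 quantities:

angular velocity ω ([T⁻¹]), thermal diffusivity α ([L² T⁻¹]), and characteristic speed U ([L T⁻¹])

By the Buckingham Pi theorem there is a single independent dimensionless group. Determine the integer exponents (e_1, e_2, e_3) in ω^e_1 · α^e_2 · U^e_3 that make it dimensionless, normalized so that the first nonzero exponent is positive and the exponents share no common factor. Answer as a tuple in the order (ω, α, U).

L: e_1·(0) + e_2·(2) + e_3·(1) = 0
T: e_1·(-1) + e_2·(-1) + e_3·(-1) = 0
Solving this homogeneous linear system for the smallest-integer solution (first nonzero entry positive) gives (1, 1, -2).

(1, 1, -2)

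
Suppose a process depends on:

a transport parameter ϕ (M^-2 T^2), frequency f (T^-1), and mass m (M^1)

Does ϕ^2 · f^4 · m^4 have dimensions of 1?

Sum the exponent of each base dimension across the product:
  M: 2·[ϕ]_M + 4·[f]_M + 4·[m]_M = 2·(-2) + 4·(0) + 4·(1) = 0
  L: 2·[ϕ]_L + 4·[f]_L + 4·[m]_L = 2·(0) + 4·(0) + 4·(0) = 0
  T: 2·[ϕ]_T + 4·[f]_T + 4·[m]_T = 2·(2) + 4·(-1) + 4·(0) = 0
All base exponents vanish — dimensionless.

yes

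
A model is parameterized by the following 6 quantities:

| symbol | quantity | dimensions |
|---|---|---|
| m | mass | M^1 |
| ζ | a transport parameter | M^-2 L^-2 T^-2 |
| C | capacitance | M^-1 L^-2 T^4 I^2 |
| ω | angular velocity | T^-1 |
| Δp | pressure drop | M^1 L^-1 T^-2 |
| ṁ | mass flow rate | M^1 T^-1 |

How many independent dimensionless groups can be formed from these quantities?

There are 6 variables and 4 base dimensions (M, L, T, I).
The dimension matrix has rank 4.
Independent dimensionless groups: 6 − 4 = 2.

2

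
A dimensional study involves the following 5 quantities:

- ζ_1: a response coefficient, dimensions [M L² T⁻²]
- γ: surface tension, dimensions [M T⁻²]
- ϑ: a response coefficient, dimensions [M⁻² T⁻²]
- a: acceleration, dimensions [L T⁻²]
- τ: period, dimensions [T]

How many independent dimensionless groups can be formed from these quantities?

2

There are 5 variables and 3 base dimensions (M, L, T).
The dimension matrix has rank 3.
Independent dimensionless groups: 5 − 3 = 2.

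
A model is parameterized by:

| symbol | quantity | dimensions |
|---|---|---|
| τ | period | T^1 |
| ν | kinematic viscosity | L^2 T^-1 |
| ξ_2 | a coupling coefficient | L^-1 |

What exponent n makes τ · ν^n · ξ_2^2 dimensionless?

Balance the L exponent: (2)·n from ν, plus (0) + 2·(-1) = -2 from the rest, must sum to zero.
2n − 2 = 0, so n = 1.

1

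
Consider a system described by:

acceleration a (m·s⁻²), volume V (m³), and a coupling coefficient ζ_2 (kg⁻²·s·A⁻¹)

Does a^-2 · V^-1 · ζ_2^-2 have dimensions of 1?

Sum the exponent of each base dimension across the product:
  M: −2·[a]_M − [V]_M − 2·[ζ_2]_M = −2·(0) − (0) − 2·(-2) = 4
  L: −2·[a]_L − [V]_L − 2·[ζ_2]_L = −2·(1) − (3) − 2·(0) = -5
  T: −2·[a]_T − [V]_T − 2·[ζ_2]_T = −2·(-2) − (0) − 2·(1) = 2
  I: −2·[a]_I − [V]_I − 2·[ζ_2]_I = −2·(0) − (0) − 2·(-1) = 2
Net dimensions [M⁴ L⁻⁵ T² I²] ≠ [1] — not dimensionless.

no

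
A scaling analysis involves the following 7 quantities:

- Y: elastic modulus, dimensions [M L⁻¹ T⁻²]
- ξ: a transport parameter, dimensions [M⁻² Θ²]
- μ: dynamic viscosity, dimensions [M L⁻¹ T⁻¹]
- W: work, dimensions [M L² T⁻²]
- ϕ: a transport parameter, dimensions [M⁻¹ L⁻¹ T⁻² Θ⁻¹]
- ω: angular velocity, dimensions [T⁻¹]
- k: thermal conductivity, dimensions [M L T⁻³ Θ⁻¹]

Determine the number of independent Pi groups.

There are 7 variables and 4 base dimensions (M, L, T, Θ).
The dimension matrix has rank 4.
Independent dimensionless groups: 7 − 4 = 3.

3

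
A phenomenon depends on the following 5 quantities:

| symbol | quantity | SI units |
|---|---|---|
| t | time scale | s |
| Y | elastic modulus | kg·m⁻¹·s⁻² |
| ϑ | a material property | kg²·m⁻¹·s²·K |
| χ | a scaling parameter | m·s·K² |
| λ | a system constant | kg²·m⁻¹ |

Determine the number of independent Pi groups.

There are 5 variables and 4 base dimensions (M, L, T, Θ).
The dimension matrix has rank 4.
Independent dimensionless groups: 5 − 4 = 1.

1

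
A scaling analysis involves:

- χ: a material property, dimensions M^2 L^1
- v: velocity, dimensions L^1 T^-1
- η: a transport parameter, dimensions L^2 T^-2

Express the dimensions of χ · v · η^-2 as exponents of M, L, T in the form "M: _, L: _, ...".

M: 2, L: -2, T: 3

Collect each base-dimension exponent across the product:
  M: (2) + (0) − 2·(0) = 2
  L: (1) + (1) − 2·(2) = -2
  T: (0) + (-1) − 2·(-2) = 3
So the dimensions are [M² L⁻² T³].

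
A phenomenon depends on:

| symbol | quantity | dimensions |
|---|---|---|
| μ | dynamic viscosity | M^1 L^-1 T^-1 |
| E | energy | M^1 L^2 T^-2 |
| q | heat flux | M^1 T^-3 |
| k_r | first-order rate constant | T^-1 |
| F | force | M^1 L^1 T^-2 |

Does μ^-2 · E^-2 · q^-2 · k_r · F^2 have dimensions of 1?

no

Sum the exponent of each base dimension across the product:
  M: −2·[μ]_M − 2·[E]_M − 2·[q]_M + [k_r]_M + 2·[F]_M = −2·(1) − 2·(1) − 2·(1) + (0) + 2·(1) = -4
  L: −2·[μ]_L − 2·[E]_L − 2·[q]_L + [k_r]_L + 2·[F]_L = −2·(-1) − 2·(2) − 2·(0) + (0) + 2·(1) = 0
  T: −2·[μ]_T − 2·[E]_T − 2·[q]_T + [k_r]_T + 2·[F]_T = −2·(-1) − 2·(-2) − 2·(-3) + (-1) + 2·(-2) = 7
Net dimensions [M⁻⁴ T⁷] ≠ [1] — not dimensionless.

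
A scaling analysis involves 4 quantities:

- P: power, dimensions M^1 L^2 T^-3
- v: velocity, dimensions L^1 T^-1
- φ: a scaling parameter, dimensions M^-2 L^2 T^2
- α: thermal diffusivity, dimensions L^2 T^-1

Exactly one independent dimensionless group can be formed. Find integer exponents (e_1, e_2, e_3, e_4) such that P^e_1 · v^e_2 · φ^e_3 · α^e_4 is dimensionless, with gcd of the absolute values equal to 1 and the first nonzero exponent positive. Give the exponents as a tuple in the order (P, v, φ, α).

M: e_1·(1) + e_2·(0) + e_3·(-2) + e_4·(0) = 0
L: e_1·(2) + e_2·(1) + e_3·(2) + e_4·(2) = 0
T: e_1·(-3) + e_2·(-1) + e_3·(2) + e_4·(-1) = 0
Solving this homogeneous linear system for the smallest-integer solution (first nonzero entry positive) gives (2, -2, 1, -2).

(2, -2, 1, -2)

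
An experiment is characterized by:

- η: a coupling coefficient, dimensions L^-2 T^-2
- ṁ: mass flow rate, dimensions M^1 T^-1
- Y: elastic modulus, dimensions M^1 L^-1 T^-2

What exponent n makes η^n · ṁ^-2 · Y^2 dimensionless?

Balance the L exponent: (-2)·n from η, plus −2·(0) + 2·(-1) = -2 from the rest, must sum to zero.
-2n − 2 = 0, so n = -1.

-1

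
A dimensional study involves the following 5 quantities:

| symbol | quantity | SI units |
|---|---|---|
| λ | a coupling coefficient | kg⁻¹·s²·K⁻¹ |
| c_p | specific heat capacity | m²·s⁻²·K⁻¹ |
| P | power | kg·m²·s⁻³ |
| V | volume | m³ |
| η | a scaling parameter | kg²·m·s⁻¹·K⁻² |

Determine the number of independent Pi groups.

There are 5 variables and 4 base dimensions (M, L, T, Θ).
The dimension matrix has rank 4.
Independent dimensionless groups: 5 − 4 = 1.

1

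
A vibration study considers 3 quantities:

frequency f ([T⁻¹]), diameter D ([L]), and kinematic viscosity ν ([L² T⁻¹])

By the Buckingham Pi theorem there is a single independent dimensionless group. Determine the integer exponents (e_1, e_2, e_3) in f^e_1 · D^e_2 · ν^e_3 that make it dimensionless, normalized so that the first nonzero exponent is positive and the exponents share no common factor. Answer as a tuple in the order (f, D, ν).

L: e_1·(0) + e_2·(1) + e_3·(2) = 0
T: e_1·(-1) + e_2·(0) + e_3·(-1) = 0
Solving this homogeneous linear system for the smallest-integer solution (first nonzero entry positive) gives (1, 2, -1).

(1, 2, -1)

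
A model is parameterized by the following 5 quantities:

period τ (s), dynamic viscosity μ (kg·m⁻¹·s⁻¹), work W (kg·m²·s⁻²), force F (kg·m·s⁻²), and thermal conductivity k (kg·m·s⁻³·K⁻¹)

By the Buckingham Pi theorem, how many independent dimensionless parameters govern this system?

1

There are 5 variables and 4 base dimensions (M, L, T, Θ).
The dimension matrix has rank 4.
Independent dimensionless groups: 5 − 4 = 1.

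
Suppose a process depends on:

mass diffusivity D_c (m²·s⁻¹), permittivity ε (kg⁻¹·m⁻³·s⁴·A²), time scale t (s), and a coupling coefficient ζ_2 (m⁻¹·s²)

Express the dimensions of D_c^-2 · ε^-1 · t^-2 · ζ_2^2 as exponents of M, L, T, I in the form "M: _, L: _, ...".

M: 1, L: -3, T: 0, I: -2

Collect each base-dimension exponent across the product:
  M: −2·(0) − (-1) − 2·(0) + 2·(0) = 1
  L: −2·(2) − (-3) − 2·(0) + 2·(-1) = -3
  T: −2·(-1) − (4) − 2·(1) + 2·(2) = 0
  I: −2·(0) − (2) − 2·(0) + 2·(0) = -2
So the dimensions are [M L⁻³ I⁻²].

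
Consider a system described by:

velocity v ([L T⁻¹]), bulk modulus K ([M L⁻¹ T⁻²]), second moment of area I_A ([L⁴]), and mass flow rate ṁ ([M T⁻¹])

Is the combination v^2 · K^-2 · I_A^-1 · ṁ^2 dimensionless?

Sum the exponent of each base dimension across the product:
  M: 2·[v]_M − 2·[K]_M − [I_A]_M + 2·[ṁ]_M = 2·(0) − 2·(1) − (0) + 2·(1) = 0
  L: 2·[v]_L − 2·[K]_L − [I_A]_L + 2·[ṁ]_L = 2·(1) − 2·(-1) − (4) + 2·(0) = 0
  T: 2·[v]_T − 2·[K]_T − [I_A]_T + 2·[ṁ]_T = 2·(-1) − 2·(-2) − (0) + 2·(-1) = 0
All base exponents vanish — dimensionless.

yes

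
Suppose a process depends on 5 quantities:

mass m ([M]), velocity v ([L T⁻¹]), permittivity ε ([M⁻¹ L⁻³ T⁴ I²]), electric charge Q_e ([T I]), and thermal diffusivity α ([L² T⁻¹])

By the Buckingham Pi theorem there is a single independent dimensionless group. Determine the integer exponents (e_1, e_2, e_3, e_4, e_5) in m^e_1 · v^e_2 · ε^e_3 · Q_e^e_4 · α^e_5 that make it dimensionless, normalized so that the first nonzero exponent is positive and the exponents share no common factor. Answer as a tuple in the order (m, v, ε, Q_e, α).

M: e_1·(1) + e_2·(0) + e_3·(-1) + e_4·(0) + e_5·(0) = 0
L: e_1·(0) + e_2·(1) + e_3·(-3) + e_4·(0) + e_5·(2) = 0
T: e_1·(0) + e_2·(-1) + e_3·(4) + e_4·(1) + e_5·(-1) = 0
I: e_1·(0) + e_2·(0) + e_3·(2) + e_4·(1) + e_5·(0) = 0
Solving this homogeneous linear system for the smallest-integer solution (first nonzero entry positive) gives (1, 1, 1, -2, 1).

(1, 1, 1, -2, 1)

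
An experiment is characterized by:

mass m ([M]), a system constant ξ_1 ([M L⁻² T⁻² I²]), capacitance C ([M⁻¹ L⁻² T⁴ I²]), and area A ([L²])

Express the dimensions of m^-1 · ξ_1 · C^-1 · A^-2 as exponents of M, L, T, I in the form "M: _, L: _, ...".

M: 1, L: -4, T: -6, I: 0

Collect each base-dimension exponent across the product:
  M: −(1) + (1) − (-1) − 2·(0) = 1
  L: −(0) + (-2) − (-2) − 2·(2) = -4
  T: −(0) + (-2) − (4) − 2·(0) = -6
  I: −(0) + (2) − (2) − 2·(0) = 0
So the dimensions are [M L⁻⁴ T⁻⁶].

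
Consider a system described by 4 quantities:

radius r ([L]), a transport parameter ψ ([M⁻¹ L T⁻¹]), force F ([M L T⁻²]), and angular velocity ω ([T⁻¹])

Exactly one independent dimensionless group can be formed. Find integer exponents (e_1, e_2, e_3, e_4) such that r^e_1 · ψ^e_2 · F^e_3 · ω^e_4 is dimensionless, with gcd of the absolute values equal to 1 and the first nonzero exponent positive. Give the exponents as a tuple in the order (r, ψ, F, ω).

M: e_1·(0) + e_2·(-1) + e_3·(1) + e_4·(0) = 0
L: e_1·(1) + e_2·(1) + e_3·(1) + e_4·(0) = 0
T: e_1·(0) + e_2·(-1) + e_3·(-2) + e_4·(-1) = 0
Solving this homogeneous linear system for the smallest-integer solution (first nonzero entry positive) gives (2, -1, -1, 3).

(2, -1, -1, 3)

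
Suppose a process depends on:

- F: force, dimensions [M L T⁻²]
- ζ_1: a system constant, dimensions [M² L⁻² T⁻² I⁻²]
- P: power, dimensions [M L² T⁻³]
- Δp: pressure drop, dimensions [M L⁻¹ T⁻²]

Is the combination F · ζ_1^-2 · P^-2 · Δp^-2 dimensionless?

no

Sum the exponent of each base dimension across the product:
  M: [F]_M − 2·[ζ_1]_M − 2·[P]_M − 2·[Δp]_M = (1) − 2·(2) − 2·(1) − 2·(1) = -7
  L: [F]_L − 2·[ζ_1]_L − 2·[P]_L − 2·[Δp]_L = (1) − 2·(-2) − 2·(2) − 2·(-1) = 3
  T: [F]_T − 2·[ζ_1]_T − 2·[P]_T − 2·[Δp]_T = (-2) − 2·(-2) − 2·(-3) − 2·(-2) = 12
  I: [F]_I − 2·[ζ_1]_I − 2·[P]_I − 2·[Δp]_I = (0) − 2·(-2) − 2·(0) − 2·(0) = 4
Net dimensions [M⁻⁷ L³ T¹² I⁴] ≠ [1] — not dimensionless.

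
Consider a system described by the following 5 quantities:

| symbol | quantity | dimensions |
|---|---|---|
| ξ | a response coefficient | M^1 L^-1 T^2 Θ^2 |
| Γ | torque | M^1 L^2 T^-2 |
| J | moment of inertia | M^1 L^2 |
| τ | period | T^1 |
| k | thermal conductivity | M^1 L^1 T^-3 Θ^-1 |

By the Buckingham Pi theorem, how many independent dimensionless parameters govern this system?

There are 5 variables and 4 base dimensions (M, L, T, Θ).
The dimension matrix has rank 4.
Independent dimensionless groups: 5 − 4 = 1.

1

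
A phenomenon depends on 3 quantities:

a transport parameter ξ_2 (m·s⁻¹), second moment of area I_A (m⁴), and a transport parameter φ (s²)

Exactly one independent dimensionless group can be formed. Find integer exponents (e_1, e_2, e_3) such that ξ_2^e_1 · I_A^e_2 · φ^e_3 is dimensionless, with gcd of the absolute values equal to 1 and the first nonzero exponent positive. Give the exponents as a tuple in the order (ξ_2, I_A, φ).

(4, -1, 2)

L: e_1·(1) + e_2·(4) + e_3·(0) = 0
T: e_1·(-1) + e_2·(0) + e_3·(2) = 0
Solving this homogeneous linear system for the smallest-integer solution (first nonzero entry positive) gives (4, -1, 2).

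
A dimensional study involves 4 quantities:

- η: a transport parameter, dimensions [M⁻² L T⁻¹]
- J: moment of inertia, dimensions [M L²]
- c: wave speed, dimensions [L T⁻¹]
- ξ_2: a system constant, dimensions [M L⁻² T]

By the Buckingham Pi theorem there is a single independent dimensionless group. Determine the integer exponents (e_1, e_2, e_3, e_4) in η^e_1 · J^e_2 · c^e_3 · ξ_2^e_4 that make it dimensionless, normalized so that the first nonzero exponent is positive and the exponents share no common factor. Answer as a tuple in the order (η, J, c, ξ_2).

(3, 2, 1, 4)

M: e_1·(-2) + e_2·(1) + e_3·(0) + e_4·(1) = 0
L: e_1·(1) + e_2·(2) + e_3·(1) + e_4·(-2) = 0
T: e_1·(-1) + e_2·(0) + e_3·(-1) + e_4·(1) = 0
Solving this homogeneous linear system for the smallest-integer solution (first nonzero entry positive) gives (3, 2, 1, 4).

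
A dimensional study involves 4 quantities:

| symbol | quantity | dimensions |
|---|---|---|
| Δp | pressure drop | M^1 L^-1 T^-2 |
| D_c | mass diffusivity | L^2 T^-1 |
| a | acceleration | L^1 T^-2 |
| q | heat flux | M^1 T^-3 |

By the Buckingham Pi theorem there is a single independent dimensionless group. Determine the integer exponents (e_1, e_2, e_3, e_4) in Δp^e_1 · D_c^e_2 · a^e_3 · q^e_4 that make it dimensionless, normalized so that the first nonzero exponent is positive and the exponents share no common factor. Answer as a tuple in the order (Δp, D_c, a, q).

M: e_1·(1) + e_2·(0) + e_3·(0) + e_4·(1) = 0
L: e_1·(-1) + e_2·(2) + e_3·(1) + e_4·(0) = 0
T: e_1·(-2) + e_2·(-1) + e_3·(-2) + e_4·(-3) = 0
Solving this homogeneous linear system for the smallest-integer solution (first nonzero entry positive) gives (3, 1, 1, -3).

(3, 1, 1, -3)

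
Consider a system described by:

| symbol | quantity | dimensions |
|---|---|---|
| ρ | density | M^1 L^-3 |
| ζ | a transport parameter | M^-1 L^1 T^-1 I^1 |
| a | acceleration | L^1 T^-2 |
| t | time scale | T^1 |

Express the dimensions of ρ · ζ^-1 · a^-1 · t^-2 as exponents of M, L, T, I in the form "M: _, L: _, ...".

Collect each base-dimension exponent across the product:
  M: (1) − (-1) − (0) − 2·(0) = 2
  L: (-3) − (1) − (1) − 2·(0) = -5
  T: (0) − (-1) − (-2) − 2·(1) = 1
  I: (0) − (1) − (0) − 2·(0) = -1
So the dimensions are [M² L⁻⁵ T I⁻¹].

M: 2, L: -5, T: 1, I: -1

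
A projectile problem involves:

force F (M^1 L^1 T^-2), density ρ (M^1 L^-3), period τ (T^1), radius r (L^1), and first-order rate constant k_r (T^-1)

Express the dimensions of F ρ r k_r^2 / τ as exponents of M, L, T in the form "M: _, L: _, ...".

M: 2, L: -1, T: -5

Collect each base-dimension exponent across the product:
  M: (1) + (1) − (0) + (0) + 2·(0) = 2
  L: (1) + (-3) − (0) + (1) + 2·(0) = -1
  T: (-2) + (0) − (1) + (0) + 2·(-1) = -5
So the dimensions are [M² L⁻¹ T⁻⁵].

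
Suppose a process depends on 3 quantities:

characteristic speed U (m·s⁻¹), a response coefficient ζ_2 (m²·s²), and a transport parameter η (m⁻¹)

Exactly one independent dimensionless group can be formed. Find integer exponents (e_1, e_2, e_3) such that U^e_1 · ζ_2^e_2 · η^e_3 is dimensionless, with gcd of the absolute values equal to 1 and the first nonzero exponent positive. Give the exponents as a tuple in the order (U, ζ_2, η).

(2, 1, 4)

L: e_1·(1) + e_2·(2) + e_3·(-1) = 0
T: e_1·(-1) + e_2·(2) + e_3·(0) = 0
Solving this homogeneous linear system for the smallest-integer solution (first nonzero entry positive) gives (2, 1, 4).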